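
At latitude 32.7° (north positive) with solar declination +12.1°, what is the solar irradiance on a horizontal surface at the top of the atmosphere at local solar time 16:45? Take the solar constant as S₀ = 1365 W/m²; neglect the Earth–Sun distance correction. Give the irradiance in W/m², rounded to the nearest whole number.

516 W/m²

Hour angle H = 15° × (16.75 − 12) = 71.25°.
cos θ_z = sin φ sin δ + cos φ cos δ cos H = (0.5402)(0.2096) + (0.8415)(0.9778)(0.3214) = 0.3777.
Top-of-atmosphere irradiance = S₀ cos θ_z = 1365 × 0.3777 = 515.56 W/m².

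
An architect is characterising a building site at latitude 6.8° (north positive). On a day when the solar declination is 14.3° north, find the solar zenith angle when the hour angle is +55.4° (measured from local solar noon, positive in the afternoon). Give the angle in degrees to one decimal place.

54.9°

cos θ_z = sin φ sin δ + cos φ cos δ cos H = (0.1184)(0.2470) + (0.9930)(0.9690)(0.5678) = 0.5756.
θ_z = arccos(0.5756) = 54.86°.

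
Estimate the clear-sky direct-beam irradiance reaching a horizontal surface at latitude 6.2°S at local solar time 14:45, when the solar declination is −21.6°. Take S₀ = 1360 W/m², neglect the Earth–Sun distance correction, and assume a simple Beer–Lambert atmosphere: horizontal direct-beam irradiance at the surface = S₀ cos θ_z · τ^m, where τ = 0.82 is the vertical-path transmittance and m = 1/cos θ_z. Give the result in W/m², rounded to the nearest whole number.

763 W/m²

Hour angle H = 15° × (14.75 − 12) = 41.25°.
With φ = -6.2°, δ = -21.6°, H = 41.25°: sin φ sin δ = 0.0398, cos φ cos δ cos H = 0.6950, so cos θ_z = 0.7348.
Air mass m = 1/cos θ_z = 1/0.7348 = 1.361; τ^m = 0.82^1.361 = 0.7633.
Surface direct beam = 1360 × 0.7348 × 0.7633 = 762.79 W/m².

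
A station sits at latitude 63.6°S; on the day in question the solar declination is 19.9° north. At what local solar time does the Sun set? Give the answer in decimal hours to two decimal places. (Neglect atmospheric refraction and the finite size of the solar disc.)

14.88 h

The sunset hour angle satisfies cos H_s = −tan φ tan δ = 0.7292, giving H_s = 43.18°.
Sunset is at 12 + H_s/15 = 12 + 2.879 = 14.879 h local solar time.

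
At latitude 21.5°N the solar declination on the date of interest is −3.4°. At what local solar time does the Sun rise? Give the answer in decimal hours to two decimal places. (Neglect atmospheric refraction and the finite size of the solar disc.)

cos H_s = −tan(21.5°) · tan(-3.4°) = 0.0234, so H_s = arccos(0.0234) = 88.66°.
Sunrise is at 12 − H_s/15 = 12 − 5.911 = 6.089 h local solar time.

6.09 h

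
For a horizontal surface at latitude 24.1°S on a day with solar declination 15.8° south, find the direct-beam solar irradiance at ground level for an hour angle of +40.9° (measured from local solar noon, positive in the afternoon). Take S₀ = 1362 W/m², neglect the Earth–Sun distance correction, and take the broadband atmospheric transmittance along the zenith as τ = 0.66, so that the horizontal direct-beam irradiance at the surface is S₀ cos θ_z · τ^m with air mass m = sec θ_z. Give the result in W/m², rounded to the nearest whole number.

618 W/m²

With φ = -24.1°, δ = -15.8°, H = 40.90°: sin φ sin δ = 0.1112, cos φ cos δ cos H = 0.6639, so cos θ_z = 0.7751.
Air mass m = 1/cos θ_z = 1/0.7751 = 1.290; τ^m = 0.66^1.290 = 0.5851.
Surface direct beam = 1362 × 0.7751 × 0.5851 = 617.68 W/m².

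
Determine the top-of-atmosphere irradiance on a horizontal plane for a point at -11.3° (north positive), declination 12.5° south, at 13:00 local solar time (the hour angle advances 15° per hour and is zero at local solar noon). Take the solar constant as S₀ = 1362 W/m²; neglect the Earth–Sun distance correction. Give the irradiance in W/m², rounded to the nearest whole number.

1317 W/m²

Hour angle H = 15° × (13 − 12) = 15.00°.
cos θ_z = sin(-11.3°) sin(-12.5°) + cos(-11.3°) cos(-12.5°) cos(15.00°) = 0.0424 + 0.9247 = 0.9671.
Top-of-atmosphere irradiance = S₀ cos θ_z = 1362 × 0.9671 = 1317.19 W/m².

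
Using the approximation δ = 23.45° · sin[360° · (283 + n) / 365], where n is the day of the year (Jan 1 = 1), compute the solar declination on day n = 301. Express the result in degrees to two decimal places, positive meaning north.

360 × (283 + 301) / 365 = 576.000°; sin(576.000°) = -0.5878.
δ = 23.45 × -0.5878 = -13.784° ≈ -13.78°.

-13.78°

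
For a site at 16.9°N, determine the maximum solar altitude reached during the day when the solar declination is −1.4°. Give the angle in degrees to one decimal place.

At local solar noon the hour angle is zero, so the elevation is 90° − |φ − δ| = 90° − |16.9° − (-1.4°)| = 90° − 18.3° = 71.7°.

71.7°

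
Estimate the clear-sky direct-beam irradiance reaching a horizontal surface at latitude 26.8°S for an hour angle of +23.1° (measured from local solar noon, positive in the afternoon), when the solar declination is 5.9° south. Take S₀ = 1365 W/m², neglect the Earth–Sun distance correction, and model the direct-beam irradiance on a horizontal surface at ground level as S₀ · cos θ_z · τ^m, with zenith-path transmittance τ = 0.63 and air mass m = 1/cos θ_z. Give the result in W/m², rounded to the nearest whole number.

cos θ_z = sin φ sin δ + cos φ cos δ cos H = (-0.4509)(-0.1028) + (0.8926)(0.9947)(0.9198) = 0.8630.
Air mass m = 1/cos θ_z = 1/0.8630 = 1.159; τ^m = 0.63^1.159 = 0.5854.
Surface direct beam = 1365 × 0.8630 × 0.5854 = 689.60 W/m².

690 W/m²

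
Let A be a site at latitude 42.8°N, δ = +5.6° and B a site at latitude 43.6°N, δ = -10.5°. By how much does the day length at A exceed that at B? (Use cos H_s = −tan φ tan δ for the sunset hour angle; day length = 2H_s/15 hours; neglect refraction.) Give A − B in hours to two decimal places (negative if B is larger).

+2.05 h

A: H_s = arccos(−tan 42.8° · tan 5.6°) = 95.21°, so 2H_s/15 = 12.6947 h.
B: H_s = arccos(−tan 43.6° · tan -10.5°) = 79.83°, so 2H_s/15 = 10.6440 h.
A − B = 12.6947 − 10.6440 = 2.0507 h.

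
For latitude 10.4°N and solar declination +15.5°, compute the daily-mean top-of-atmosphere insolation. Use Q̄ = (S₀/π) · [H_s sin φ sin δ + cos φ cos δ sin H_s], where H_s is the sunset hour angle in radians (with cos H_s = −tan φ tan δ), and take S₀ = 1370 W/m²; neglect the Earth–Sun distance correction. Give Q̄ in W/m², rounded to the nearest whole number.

447 W/m²

cos H_s = −tan(10.4°) · tan(15.5°) = -0.0509, so H_s = arccos(-0.0509) = 92.92°. In radians, H_s = 1.6218.
H_s sin φ sin δ = 1.6218 × 0.1805 × 0.2672 = 0.0782.
cos φ cos δ sin H_s = 0.9836 × 0.9636 × 0.9987 = 0.9466.
Q̄ = (1370/π) × (0.0782 + 0.9466) = 436.08 × 1.0248 = 446.89 W/m².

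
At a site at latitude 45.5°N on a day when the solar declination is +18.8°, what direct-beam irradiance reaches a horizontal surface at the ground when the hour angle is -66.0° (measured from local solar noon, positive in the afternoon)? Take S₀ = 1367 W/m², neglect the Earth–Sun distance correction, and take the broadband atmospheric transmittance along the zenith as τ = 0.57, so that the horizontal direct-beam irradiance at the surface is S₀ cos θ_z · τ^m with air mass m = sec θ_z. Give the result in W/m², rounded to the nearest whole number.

cos θ_z = sin(45.5°) sin(18.8°) + cos(45.5°) cos(18.8°) cos(-66.00°) = 0.2299 + 0.2699 = 0.4998.
Air mass m = 1/cos θ_z = 1/0.4998 = 2.001; τ^m = 0.57^2.001 = 0.3247.
Surface direct beam = 1367 × 0.4998 × 0.3247 = 221.84 W/m².

222 W/m²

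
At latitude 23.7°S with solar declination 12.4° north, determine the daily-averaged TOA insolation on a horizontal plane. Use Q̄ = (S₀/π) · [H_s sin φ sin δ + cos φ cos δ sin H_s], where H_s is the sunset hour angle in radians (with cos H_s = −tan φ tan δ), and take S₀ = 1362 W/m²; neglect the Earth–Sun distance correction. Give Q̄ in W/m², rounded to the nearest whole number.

cos H_s = −tan(-23.7°) · tan(12.4°) = 0.0965, so H_s = arccos(0.0965) = 84.46°. In radians, H_s = 1.4741.
H_s sin φ sin δ = 1.4741 × -0.4019 × 0.2147 = -0.1272.
cos φ cos δ sin H_s = 0.9157 × 0.9767 × 0.9953 = 0.8902.
Q̄ = (1362/π) × (-0.1272 + 0.8902) = 433.54 × 0.7630 = 330.79 W/m².

331 W/m²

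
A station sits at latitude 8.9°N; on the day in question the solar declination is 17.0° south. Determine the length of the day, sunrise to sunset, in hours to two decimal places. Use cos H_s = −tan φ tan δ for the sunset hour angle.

11.63 hours

The sunset hour angle satisfies cos H_s = −tan φ tan δ = 0.0479, giving H_s = 87.25°.
Day length = 2 H_s / 15° h⁻¹ = 174.50° / 15 = 11.633 h.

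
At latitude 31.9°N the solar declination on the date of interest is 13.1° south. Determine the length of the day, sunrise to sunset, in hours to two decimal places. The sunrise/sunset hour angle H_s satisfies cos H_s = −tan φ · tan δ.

10.89 hours

The sunset hour angle satisfies cos H_s = −tan φ tan δ = 0.1448, giving H_s = 81.67°.
Day length = 2 H_s / 15° h⁻¹ = 163.34° / 15 = 10.889 h.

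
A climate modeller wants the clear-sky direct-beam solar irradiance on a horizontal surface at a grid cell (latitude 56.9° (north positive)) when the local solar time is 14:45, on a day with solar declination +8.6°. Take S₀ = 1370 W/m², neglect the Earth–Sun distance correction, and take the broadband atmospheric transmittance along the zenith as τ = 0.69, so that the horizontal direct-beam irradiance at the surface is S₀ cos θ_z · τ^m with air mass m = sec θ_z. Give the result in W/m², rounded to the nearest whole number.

Hour angle H = 15° × (14.75 − 12) = 41.25°.
cos θ_z = sin(56.9°) sin(8.6°) + cos(56.9°) cos(8.6°) cos(41.25°) = 0.1253 + 0.4060 = 0.5313.
Air mass m = 1/cos θ_z = 1/0.5313 = 1.882; τ^m = 0.69^1.882 = 0.4974.
Surface direct beam = 1370 × 0.5313 × 0.4974 = 362.05 W/m².

362 W/m²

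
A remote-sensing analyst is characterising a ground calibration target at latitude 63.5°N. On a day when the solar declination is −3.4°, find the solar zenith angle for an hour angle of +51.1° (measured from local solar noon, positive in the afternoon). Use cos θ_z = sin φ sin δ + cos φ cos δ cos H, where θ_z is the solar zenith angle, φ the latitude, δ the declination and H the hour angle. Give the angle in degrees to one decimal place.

With φ = 63.5°, δ = -3.4°, H = 51.10°: sin φ sin δ = -0.0531, cos φ cos δ cos H = 0.2797, so cos θ_z = 0.2266.
θ_z = arccos(0.2266) = 76.90°.

76.9°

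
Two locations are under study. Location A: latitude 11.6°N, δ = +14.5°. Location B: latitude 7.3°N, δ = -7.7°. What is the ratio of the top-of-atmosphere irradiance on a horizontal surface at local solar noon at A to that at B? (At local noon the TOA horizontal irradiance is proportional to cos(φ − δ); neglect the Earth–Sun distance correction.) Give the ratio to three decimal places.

A: cos θ_z = cos(11.6° − (14.5°)) = 0.9987.
B: cos θ_z = cos(7.3° − (-7.7°)) = 0.9659.
Ratio A/B = 0.9987 / 0.9659 = 1.0340.

1.034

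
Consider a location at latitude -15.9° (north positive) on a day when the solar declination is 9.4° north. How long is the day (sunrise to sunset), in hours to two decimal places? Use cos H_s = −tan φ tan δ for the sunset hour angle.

cos H_s = −tan(-15.9°) · tan(9.4°) = 0.0472, so H_s = arccos(0.0472) = 87.29°.
Day length = 2 H_s / 15° h⁻¹ = 174.58° / 15 = 11.639 h.

11.64 hours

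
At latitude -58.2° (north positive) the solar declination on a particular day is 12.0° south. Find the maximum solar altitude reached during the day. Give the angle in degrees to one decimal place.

43.8°

At local solar noon the hour angle is zero, so the elevation is 90° − |φ − δ| = 90° − |-58.2° − (-12.0°)| = 90° − 46.2° = 43.8°.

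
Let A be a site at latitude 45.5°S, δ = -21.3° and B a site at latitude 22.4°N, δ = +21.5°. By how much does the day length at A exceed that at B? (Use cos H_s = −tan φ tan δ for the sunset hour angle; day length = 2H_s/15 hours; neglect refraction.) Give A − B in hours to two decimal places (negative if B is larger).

+1.87 h

A: H_s = arccos(−tan -45.5° · tan -21.3°) = 113.38°, so 2H_s/15 = 15.1173 h.
B: H_s = arccos(−tan 22.4° · tan 21.5°) = 99.34°, so 2H_s/15 = 13.2453 h.
A − B = 15.1173 − 13.2453 = 1.8720 h.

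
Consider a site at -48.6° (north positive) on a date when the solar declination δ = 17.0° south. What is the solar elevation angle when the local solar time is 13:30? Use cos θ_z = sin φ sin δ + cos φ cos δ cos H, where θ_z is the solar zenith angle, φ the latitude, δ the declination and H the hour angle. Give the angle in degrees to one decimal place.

53.5°

Hour angle H = 15° × (13.5 − 12) = 22.50°.
With φ = -48.6°, δ = -17.0°, H = 22.50°: sin φ sin δ = 0.2193, cos φ cos δ cos H = 0.5843, so cos θ_z = 0.8036.
θ_z = arccos(0.8036) = 36.52°, so the elevation is 90° − 36.52° = 53.48°.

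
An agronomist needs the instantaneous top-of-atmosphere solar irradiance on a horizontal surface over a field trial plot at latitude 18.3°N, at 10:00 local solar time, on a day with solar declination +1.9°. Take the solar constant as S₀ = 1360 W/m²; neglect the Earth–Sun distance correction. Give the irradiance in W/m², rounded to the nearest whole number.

1132 W/m²

Hour angle H = 15° × (10 − 12) = -30.00°.
With φ = 18.3°, δ = 1.9°, H = -30.00°: sin φ sin δ = 0.0104, cos φ cos δ cos H = 0.8218, so cos θ_z = 0.8322.
Top-of-atmosphere irradiance = S₀ cos θ_z = 1360 × 0.8322 = 1131.79 W/m².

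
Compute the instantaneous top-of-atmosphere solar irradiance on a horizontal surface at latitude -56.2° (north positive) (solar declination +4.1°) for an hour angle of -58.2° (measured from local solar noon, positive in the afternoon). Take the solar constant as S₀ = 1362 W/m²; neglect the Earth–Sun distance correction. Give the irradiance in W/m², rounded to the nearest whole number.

cos θ_z = sin(-56.2°) sin(4.1°) + cos(-56.2°) cos(4.1°) cos(-58.20°) = -0.0594 + 0.2924 = 0.2330.
Top-of-atmosphere irradiance = S₀ cos θ_z = 1362 × 0.2330 = 317.35 W/m².

317 W/m²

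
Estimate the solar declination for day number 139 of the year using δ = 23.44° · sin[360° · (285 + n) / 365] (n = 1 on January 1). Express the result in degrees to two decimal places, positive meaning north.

+19.92°

360 × (285 + 139) / 365 = 418.192°; sin(418.192°) = 0.8498.
δ = 23.44 × 0.8498 = 19.919° ≈ +19.92°.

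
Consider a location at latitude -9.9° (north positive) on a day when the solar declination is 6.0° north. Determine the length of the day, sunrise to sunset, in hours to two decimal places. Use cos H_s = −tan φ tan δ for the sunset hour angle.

The sunset hour angle satisfies cos H_s = −tan φ tan δ = 0.0183, giving H_s = 88.95°.
Day length = 2 H_s / 15° h⁻¹ = 177.90° / 15 = 11.860 h.

11.86 hours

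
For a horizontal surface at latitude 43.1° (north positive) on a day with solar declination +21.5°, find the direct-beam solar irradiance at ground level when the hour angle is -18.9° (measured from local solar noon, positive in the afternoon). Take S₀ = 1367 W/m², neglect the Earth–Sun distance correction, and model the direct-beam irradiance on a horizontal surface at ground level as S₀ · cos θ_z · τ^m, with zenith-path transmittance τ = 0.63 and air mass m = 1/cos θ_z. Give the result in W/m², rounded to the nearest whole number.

cos θ_z = sin(43.1°) sin(21.5°) + cos(43.1°) cos(21.5°) cos(-18.90°) = 0.2504 + 0.6427 = 0.8931.
Air mass m = 1/cos θ_z = 1/0.8931 = 1.120; τ^m = 0.63^1.120 = 0.5960.
Surface direct beam = 1367 × 0.8931 × 0.5960 = 727.64 W/m².

728 W/m²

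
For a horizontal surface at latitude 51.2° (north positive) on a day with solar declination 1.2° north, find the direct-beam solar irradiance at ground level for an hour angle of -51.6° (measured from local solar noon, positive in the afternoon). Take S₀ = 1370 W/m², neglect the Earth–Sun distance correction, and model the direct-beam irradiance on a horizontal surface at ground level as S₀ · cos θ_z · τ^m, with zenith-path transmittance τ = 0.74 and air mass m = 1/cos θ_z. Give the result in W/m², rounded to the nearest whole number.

264 W/m²

cos θ_z = sin φ sin δ + cos φ cos δ cos H = (0.7793)(0.0209) + (0.6266)(0.9998)(0.6211) = 0.4054.
Air mass m = 1/cos θ_z = 1/0.4054 = 2.467; τ^m = 0.74^2.467 = 0.4758.
Surface direct beam = 1370 × 0.4054 × 0.4758 = 264.26 W/m².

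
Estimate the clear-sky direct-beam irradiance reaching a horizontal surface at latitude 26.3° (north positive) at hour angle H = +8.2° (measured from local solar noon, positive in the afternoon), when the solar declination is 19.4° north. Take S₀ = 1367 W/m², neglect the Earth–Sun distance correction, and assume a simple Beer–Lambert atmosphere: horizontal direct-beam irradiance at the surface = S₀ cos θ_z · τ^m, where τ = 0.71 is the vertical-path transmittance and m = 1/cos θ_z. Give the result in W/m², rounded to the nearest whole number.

cos θ_z = sin(26.3°) sin(19.4°) + cos(26.3°) cos(19.4°) cos(8.20°) = 0.1472 + 0.8369 = 0.9841.
Air mass m = 1/cos θ_z = 1/0.9841 = 1.016; τ^m = 0.71^1.016 = 0.7061.
Surface direct beam = 1367 × 0.9841 × 0.7061 = 949.89 W/m².

950 W/m²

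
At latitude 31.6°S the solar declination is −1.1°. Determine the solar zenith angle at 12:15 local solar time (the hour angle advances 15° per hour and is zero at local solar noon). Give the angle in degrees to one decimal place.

Hour angle H = 15° × (12.25 − 12) = 3.75°.
cos θ_z = sin φ sin δ + cos φ cos δ cos H = (-0.5240)(-0.0192) + (0.8517)(0.9998)(0.9979) = 0.8598.
θ_z = arccos(0.8598) = 30.71°.

30.7°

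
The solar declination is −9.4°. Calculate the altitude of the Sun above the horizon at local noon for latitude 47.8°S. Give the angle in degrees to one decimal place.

51.6°

At local solar noon the hour angle is zero, so the elevation is 90° − |φ − δ| = 90° − |-47.8° − (-9.4°)| = 90° − 38.4° = 51.6°.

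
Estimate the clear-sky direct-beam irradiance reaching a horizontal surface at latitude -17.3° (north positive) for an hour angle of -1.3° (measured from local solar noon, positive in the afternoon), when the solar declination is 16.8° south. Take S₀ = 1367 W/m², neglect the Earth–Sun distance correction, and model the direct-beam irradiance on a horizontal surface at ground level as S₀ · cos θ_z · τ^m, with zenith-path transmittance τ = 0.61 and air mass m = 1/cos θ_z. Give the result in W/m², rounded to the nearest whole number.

834 W/m²

cos θ_z = sin φ sin δ + cos φ cos δ cos H = (-0.2974)(-0.2890) + (0.9548)(0.9573)(0.9997) = 0.9997.
Air mass m = 1/cos θ_z = 1/0.9997 = 1.000; τ^m = 0.61^1.000 = 0.6100.
Surface direct beam = 1367 × 0.9997 × 0.6100 = 833.62 W/m².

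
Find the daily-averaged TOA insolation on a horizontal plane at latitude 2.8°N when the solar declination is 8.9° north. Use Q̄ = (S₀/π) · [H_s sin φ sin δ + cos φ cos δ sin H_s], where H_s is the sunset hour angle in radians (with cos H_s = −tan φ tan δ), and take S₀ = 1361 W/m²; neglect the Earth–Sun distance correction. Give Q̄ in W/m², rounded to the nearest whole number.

−tan φ tan δ = −(0.0489)(0.1566) = -0.0077; H_s = arccos(-0.0077) = 90.44°. In radians, H_s = 1.5785.
H_s sin φ sin δ = 1.5785 × 0.0488 × 0.1547 = 0.0119.
cos φ cos δ sin H_s = 0.9988 × 0.9880 × 1.0000 = 0.9868.
Q̄ = (1361/π) × (0.0119 + 0.9868) = 433.22 × 0.9987 = 432.66 W/m².

433 W/m²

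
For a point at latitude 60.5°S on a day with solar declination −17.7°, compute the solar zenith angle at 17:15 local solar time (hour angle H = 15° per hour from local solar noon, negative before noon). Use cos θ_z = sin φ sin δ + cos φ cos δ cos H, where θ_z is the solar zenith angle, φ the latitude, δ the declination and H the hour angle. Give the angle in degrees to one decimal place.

Hour angle H = 15° × (17.25 − 12) = 78.75°.
With φ = -60.5°, δ = -17.7°, H = 78.75°: sin φ sin δ = 0.2646, cos φ cos δ cos H = 0.0915, so cos θ_z = 0.3561.
θ_z = arccos(0.3561) = 69.14°.

69.1°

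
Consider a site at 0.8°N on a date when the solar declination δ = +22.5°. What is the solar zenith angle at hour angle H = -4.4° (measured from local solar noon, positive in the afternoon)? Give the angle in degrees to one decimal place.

cos θ_z = sin(0.8°) sin(22.5°) + cos(0.8°) cos(22.5°) cos(-4.40°) = 0.0053 + 0.9211 = 0.9264.
θ_z = arccos(0.9264) = 22.12°.

22.1°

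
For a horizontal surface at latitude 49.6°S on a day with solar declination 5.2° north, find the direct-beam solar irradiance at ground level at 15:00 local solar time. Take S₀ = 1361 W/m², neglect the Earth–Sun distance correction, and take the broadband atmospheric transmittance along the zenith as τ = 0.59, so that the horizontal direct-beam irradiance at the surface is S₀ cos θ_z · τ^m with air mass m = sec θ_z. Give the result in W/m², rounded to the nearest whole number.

Hour angle H = 15° × (15 − 12) = 45.00°.
With φ = -49.6°, δ = 5.2°, H = 45.00°: sin φ sin δ = -0.0690, cos φ cos δ cos H = 0.4564, so cos θ_z = 0.3874.
Air mass m = 1/cos θ_z = 1/0.3874 = 2.581; τ^m = 0.59^2.581 = 0.2562.
Surface direct beam = 1361 × 0.3874 × 0.2562 = 135.08 W/m².

135 W/m²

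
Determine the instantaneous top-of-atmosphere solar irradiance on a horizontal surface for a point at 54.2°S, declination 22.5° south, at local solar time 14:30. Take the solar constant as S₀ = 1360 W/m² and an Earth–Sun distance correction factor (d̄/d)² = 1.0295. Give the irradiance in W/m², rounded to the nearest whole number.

Hour angle H = 15° × (14.5 − 12) = 37.50°.
cos θ_z = sin φ sin δ + cos φ cos δ cos H = (-0.8111)(-0.3827) + (0.5850)(0.9239)(0.7934) = 0.7392.
Top-of-atmosphere irradiance = S₀ (d̄/d)² cos θ_z = 1360 × 1.0295 × 0.7392 = 1034.97 W/m².

1035 W/m²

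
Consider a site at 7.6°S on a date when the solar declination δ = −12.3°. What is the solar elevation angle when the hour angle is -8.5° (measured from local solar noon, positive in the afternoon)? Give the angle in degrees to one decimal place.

cos θ_z = sin φ sin δ + cos φ cos δ cos H = (-0.1323)(-0.2130) + (0.9912)(0.9770)(0.9890) = 0.9859.
θ_z = arccos(0.9859) = 9.63°, so the elevation is 90° − 9.63° = 80.37°.

80.4°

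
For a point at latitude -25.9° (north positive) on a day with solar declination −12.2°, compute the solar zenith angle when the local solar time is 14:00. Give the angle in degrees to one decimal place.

31.4°

Hour angle H = 15° × (14 − 12) = 30.00°.
With φ = -25.9°, δ = -12.2°, H = 30.00°: sin φ sin δ = 0.0923, cos φ cos δ cos H = 0.7614, so cos θ_z = 0.8537.
θ_z = arccos(0.8537) = 31.38°.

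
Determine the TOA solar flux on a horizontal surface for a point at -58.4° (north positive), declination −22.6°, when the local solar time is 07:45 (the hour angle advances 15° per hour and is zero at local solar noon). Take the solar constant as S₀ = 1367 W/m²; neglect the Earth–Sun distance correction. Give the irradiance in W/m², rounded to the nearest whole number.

740 W/m²

Hour angle H = 15° × (7.75 − 12) = -63.75°.
cos θ_z = sin φ sin δ + cos φ cos δ cos H = (-0.8517)(-0.3843) + (0.5240)(0.9232)(0.4423) = 0.5413.
Top-of-atmosphere irradiance = S₀ cos θ_z = 1367 × 0.5413 = 739.96 W/m².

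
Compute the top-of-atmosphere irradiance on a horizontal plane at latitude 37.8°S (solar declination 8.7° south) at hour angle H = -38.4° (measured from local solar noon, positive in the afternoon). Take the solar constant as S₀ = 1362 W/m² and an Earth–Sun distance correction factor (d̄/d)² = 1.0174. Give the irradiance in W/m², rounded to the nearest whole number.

With φ = -37.8°, δ = -8.7°, H = -38.40°: sin φ sin δ = 0.0927, cos φ cos δ cos H = 0.6121, so cos θ_z = 0.7048.
Top-of-atmosphere irradiance = S₀ (d̄/d)² cos θ_z = 1362 × 1.0174 × 0.7048 = 976.64 W/m².

977 W/m²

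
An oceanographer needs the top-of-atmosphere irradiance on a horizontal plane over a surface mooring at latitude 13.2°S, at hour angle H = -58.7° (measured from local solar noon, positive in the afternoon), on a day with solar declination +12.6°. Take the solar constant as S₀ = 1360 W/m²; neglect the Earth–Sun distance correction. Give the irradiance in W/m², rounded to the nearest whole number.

604 W/m²

cos θ_z = sin(-13.2°) sin(12.6°) + cos(-13.2°) cos(12.6°) cos(-58.70°) = -0.0498 + 0.4936 = 0.4438.
Top-of-atmosphere irradiance = S₀ cos θ_z = 1360 × 0.4438 = 603.57 W/m².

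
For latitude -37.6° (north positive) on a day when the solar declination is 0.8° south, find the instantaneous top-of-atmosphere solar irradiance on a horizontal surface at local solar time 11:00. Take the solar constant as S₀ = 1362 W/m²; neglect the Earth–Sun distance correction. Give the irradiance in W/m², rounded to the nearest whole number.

Hour angle H = 15° × (11 − 12) = -15.00°.
With φ = -37.6°, δ = -0.8°, H = -15.00°: sin φ sin δ = 0.0085, cos φ cos δ cos H = 0.7652, so cos θ_z = 0.7737.
Top-of-atmosphere irradiance = S₀ cos θ_z = 1362 × 0.7737 = 1053.78 W/m².

1054 W/m²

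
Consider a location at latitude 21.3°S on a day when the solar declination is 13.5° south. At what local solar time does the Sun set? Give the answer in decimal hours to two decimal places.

18.36 h

cos H_s = −tan(-21.3°) · tan(-13.5°) = -0.0936, so H_s = arccos(-0.0936) = 95.37°.
Sunset is at 12 + H_s/15 = 12 + 6.358 = 18.358 h local solar time.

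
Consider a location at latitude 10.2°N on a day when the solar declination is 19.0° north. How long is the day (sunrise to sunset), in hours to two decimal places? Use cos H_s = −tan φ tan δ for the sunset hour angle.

12.47 hours

−tan φ tan δ = −(0.1799)(0.3443) = -0.0619; H_s = arccos(-0.0619) = 93.55°.
Day length = 2 H_s / 15° h⁻¹ = 187.10° / 15 = 12.473 h.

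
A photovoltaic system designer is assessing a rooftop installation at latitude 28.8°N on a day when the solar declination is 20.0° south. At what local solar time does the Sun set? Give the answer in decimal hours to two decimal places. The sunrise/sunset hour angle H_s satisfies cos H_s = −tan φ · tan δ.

The sunset hour angle satisfies cos H_s = −tan φ tan δ = 0.2001, giving H_s = 78.46°.
Sunset is at 12 + H_s/15 = 12 + 5.231 = 17.231 h local solar time.

17.23 h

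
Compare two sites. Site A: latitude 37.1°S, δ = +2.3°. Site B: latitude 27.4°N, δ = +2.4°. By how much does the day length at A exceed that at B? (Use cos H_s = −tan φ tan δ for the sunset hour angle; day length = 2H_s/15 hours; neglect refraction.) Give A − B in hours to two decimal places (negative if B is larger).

-0.40 h

A: H_s = arccos(−tan -37.1° · tan 2.3°) = 88.26°, so 2H_s/15 = 11.7680 h.
B: H_s = arccos(−tan 27.4° · tan 2.4°) = 91.24°, so 2H_s/15 = 12.1653 h.
A − B = 11.7680 − 12.1653 = -0.3973 h.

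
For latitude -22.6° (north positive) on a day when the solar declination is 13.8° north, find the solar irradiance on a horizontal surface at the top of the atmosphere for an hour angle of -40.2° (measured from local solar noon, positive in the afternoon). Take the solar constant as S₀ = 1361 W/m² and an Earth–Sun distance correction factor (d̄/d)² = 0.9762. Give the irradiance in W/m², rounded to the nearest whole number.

788 W/m²

cos θ_z = sin φ sin δ + cos φ cos δ cos H = (-0.3843)(0.2385) + (0.9232)(0.9711)(0.7638) = 0.5931.
Top-of-atmosphere irradiance = S₀ (d̄/d)² cos θ_z = 1361 × 0.9762 × 0.5931 = 788.00 W/m².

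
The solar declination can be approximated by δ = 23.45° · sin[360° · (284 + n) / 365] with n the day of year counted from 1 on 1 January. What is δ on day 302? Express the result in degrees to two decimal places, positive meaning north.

-14.43°

360 × (284 + 302) / 365 = 577.973°; sin(577.973°) = -0.6153.
δ = 23.45 × -0.6153 = -14.429° ≈ -14.43°.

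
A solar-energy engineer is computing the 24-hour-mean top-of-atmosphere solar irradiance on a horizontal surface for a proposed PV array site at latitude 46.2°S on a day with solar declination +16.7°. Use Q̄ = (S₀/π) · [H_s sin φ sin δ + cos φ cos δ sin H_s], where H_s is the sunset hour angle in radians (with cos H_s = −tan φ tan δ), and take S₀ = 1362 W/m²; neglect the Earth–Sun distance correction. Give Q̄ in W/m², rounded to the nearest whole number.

The sunset hour angle satisfies cos H_s = −tan φ tan δ = 0.3129, giving H_s = 71.77°. In radians, H_s = 1.2526.
H_s sin φ sin δ = 1.2526 × -0.7218 × 0.2874 = -0.2598.
cos φ cos δ sin H_s = 0.6921 × 0.9578 × 0.9498 = 0.6296.
Q̄ = (1362/π) × (-0.2598 + 0.6296) = 433.54 × 0.3698 = 160.32 W/m².

160 W/m²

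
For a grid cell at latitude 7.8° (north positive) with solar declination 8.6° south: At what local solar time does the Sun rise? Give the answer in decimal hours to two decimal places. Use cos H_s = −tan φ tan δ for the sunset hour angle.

cos H_s = −tan(7.8°) · tan(-8.6°) = 0.0207, so H_s = arccos(0.0207) = 88.81°.
Sunrise is at 12 − H_s/15 = 12 − 5.921 = 6.079 h local solar time.

6.08 h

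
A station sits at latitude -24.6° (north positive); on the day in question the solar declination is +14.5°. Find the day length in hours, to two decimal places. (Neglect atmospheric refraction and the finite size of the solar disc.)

The sunset hour angle satisfies cos H_s = −tan φ tan δ = 0.1184, giving H_s = 83.20°.
Day length = 2 H_s / 15° h⁻¹ = 166.40° / 15 = 11.093 h.

11.09 hours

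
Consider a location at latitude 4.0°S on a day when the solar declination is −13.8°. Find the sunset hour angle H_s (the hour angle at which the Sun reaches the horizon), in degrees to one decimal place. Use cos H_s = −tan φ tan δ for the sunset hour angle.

cos H_s = −tan(-4.0°) · tan(-13.8°) = -0.0172, so H_s = arccos(-0.0172) = 90.99°.

91.0°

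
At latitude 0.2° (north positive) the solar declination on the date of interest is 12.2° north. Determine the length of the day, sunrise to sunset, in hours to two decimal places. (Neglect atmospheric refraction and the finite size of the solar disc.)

cos H_s = −tan(0.2°) · tan(12.2°) = -0.0008, so H_s = arccos(-0.0008) = 90.05°.
Day length = 2 H_s / 15° h⁻¹ = 180.10° / 15 = 12.007 h.

12.01 hours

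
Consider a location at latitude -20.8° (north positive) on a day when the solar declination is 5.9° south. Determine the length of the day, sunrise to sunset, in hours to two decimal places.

cos H_s = −tan(-20.8°) · tan(-5.9°) = -0.0393, so H_s = arccos(-0.0393) = 92.25°.
Day length = 2 H_s / 15° h⁻¹ = 184.50° / 15 = 12.300 h.

12.30 hours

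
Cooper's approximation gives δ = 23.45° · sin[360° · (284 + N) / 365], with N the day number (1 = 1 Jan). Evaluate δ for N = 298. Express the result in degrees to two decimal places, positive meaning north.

-13.12°

360 × (284 + 298) / 365 = 574.027°; sin(574.027°) = -0.5596.
δ = 23.45 × -0.5596 = -13.123° ≈ -13.12°.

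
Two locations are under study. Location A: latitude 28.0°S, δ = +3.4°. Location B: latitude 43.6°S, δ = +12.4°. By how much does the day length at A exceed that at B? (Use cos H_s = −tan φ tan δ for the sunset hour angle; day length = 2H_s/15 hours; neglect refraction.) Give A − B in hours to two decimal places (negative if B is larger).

A: H_s = arccos(−tan -28.0° · tan 3.4°) = 88.19°, so 2H_s/15 = 11.7587 h.
B: H_s = arccos(−tan -43.6° · tan 12.4°) = 77.91°, so 2H_s/15 = 10.3880 h.
A − B = 11.7587 − 10.3880 = 1.3707 h.

+1.37 h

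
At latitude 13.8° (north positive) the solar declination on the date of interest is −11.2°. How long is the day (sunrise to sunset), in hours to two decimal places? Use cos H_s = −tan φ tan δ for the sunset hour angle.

11.63 hours

The sunset hour angle satisfies cos H_s = −tan φ tan δ = 0.0486, giving H_s = 87.21°.
Day length = 2 H_s / 15° h⁻¹ = 174.42° / 15 = 11.628 h.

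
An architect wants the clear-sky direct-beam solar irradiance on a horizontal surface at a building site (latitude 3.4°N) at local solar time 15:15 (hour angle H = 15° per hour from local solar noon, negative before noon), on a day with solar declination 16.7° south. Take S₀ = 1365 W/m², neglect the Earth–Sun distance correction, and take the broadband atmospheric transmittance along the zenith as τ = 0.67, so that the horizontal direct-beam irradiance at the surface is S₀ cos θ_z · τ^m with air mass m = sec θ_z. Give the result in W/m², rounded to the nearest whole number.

Hour angle H = 15° × (15.25 − 12) = 48.75°.
cos θ_z = sin(3.4°) sin(-16.7°) + cos(3.4°) cos(-16.7°) cos(48.75°) = -0.0170 + 0.6304 = 0.6134.
Air mass m = 1/cos θ_z = 1/0.6134 = 1.630; τ^m = 0.67^1.630 = 0.5206.
Surface direct beam = 1365 × 0.6134 × 0.5206 = 435.89 W/m².

436 W/m²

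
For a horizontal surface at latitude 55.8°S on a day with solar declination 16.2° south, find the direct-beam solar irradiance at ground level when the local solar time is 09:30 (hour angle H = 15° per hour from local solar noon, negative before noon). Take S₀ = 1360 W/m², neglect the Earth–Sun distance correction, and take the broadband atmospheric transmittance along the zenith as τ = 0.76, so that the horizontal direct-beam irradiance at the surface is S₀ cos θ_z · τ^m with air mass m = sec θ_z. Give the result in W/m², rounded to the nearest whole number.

591 W/m²

Hour angle H = 15° × (9.5 − 12) = -37.50°.
cos θ_z = sin(-55.8°) sin(-16.2°) + cos(-55.8°) cos(-16.2°) cos(-37.50°) = 0.2307 + 0.4282 = 0.6589.
Air mass m = 1/cos θ_z = 1/0.6589 = 1.518; τ^m = 0.76^1.518 = 0.6593.
Surface direct beam = 1360 × 0.6589 × 0.6593 = 590.80 W/m².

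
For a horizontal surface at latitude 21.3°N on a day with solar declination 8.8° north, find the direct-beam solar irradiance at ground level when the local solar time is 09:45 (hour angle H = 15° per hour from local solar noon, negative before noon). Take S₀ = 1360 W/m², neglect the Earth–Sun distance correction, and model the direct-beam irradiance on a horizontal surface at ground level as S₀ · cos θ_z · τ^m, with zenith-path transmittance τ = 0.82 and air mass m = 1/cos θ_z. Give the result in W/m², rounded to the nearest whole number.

Hour angle H = 15° × (9.75 − 12) = -33.75°.
cos θ_z = sin φ sin δ + cos φ cos δ cos H = (0.3633)(0.1530) + (0.9317)(0.9882)(0.8315) = 0.8212.
Air mass m = 1/cos θ_z = 1/0.8212 = 1.218; τ^m = 0.82^1.218 = 0.7853.
Surface direct beam = 1360 × 0.8212 × 0.7853 = 877.05 W/m².

877 W/m²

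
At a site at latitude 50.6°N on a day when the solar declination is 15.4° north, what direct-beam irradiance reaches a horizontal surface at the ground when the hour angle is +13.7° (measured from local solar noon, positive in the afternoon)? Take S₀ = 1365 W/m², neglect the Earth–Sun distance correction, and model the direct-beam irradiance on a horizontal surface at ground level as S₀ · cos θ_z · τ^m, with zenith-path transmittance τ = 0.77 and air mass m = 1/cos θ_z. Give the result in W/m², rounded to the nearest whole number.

787 W/m²

cos θ_z = sin φ sin δ + cos φ cos δ cos H = (0.7727)(0.2656) + (0.6347)(0.9641)(0.9715) = 0.7997.
Air mass m = 1/cos θ_z = 1/0.7997 = 1.250; τ^m = 0.77^1.250 = 0.7213.
Surface direct beam = 1365 × 0.7997 × 0.7213 = 787.36 W/m².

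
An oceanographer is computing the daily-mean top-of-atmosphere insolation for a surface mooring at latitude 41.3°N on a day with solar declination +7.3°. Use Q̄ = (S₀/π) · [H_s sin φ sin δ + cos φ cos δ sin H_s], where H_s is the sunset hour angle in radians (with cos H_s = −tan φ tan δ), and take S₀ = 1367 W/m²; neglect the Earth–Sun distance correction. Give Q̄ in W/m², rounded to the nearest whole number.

384 W/m²

−tan φ tan δ = −(0.8785)(0.1281) = -0.1125; H_s = arccos(-0.1125) = 96.46°. In radians, H_s = 1.6835.
H_s sin φ sin δ = 1.6835 × 0.6600 × 0.1271 = 0.1412.
cos φ cos δ sin H_s = 0.7513 × 0.9919 × 0.9937 = 0.7405.
Q̄ = (1367/π) × (0.1412 + 0.7405) = 435.13 × 0.8817 = 383.65 W/m².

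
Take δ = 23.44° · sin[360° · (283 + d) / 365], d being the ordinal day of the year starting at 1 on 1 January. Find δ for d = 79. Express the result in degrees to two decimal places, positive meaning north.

360 × (283 + 79) / 365 = 357.041°; sin(357.041°) = -0.0516.
δ = 23.44 × -0.0516 = -1.210° ≈ -1.21°.

-1.21°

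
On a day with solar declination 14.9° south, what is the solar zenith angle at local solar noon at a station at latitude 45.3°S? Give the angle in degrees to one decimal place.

30.4°

At local solar noon the hour angle is zero, so the zenith angle is |φ − δ| = |-45.3° − (-14.9°)| = 30.4°.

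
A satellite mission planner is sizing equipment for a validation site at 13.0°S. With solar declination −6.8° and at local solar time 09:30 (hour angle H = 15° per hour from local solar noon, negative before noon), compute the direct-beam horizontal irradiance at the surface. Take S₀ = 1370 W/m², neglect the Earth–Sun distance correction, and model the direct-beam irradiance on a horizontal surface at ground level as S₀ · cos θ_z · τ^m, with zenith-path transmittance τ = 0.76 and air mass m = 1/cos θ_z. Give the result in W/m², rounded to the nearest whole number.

Hour angle H = 15° × (9.5 − 12) = -37.50°.
With φ = -13.0°, δ = -6.8°, H = -37.50°: sin φ sin δ = 0.0266, cos φ cos δ cos H = 0.7676, so cos θ_z = 0.7942.
Air mass m = 1/cos θ_z = 1/0.7942 = 1.259; τ^m = 0.76^1.259 = 0.7079.
Surface direct beam = 1370 × 0.7942 × 0.7079 = 770.23 W/m².

770 W/m²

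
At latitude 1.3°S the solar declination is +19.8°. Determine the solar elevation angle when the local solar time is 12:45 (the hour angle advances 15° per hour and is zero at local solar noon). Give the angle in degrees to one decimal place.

66.2°

Hour angle H = 15° × (12.75 − 12) = 11.25°.
With φ = -1.3°, δ = 19.8°, H = 11.25°: sin φ sin δ = -0.0077, cos φ cos δ cos H = 0.9226, so cos θ_z = 0.9149.
θ_z = arccos(0.9149) = 23.81°, so the elevation is 90° − 23.81° = 66.19°.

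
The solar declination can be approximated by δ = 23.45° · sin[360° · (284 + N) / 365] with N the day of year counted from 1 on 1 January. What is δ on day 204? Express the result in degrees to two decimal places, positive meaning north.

360 × (284 + 204) / 365 = 481.315°; sin(481.315°) = 0.8543.
δ = 23.45 × 0.8543 = 20.033° ≈ +20.03°.

+20.03°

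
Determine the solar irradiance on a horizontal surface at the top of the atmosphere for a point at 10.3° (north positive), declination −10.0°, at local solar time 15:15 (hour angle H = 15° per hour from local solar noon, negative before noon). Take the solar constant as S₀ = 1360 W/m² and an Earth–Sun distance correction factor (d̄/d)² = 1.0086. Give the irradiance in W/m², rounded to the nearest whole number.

Hour angle H = 15° × (15.25 − 12) = 48.75°.
cos θ_z = sin(10.3°) sin(-10.0°) + cos(10.3°) cos(-10.0°) cos(48.75°) = -0.0310 + 0.6389 = 0.6079.
Top-of-atmosphere irradiance = S₀ (d̄/d)² cos θ_z = 1360 × 1.0086 × 0.6079 = 833.85 W/m².

834 W/m²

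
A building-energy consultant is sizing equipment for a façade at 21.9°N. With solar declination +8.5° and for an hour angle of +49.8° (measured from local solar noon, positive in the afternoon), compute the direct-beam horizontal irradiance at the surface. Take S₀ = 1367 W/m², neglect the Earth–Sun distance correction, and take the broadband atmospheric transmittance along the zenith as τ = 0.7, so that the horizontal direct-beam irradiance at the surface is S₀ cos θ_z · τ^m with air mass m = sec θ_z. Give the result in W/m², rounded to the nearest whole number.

With φ = 21.9°, δ = 8.5°, H = 49.80°: sin φ sin δ = 0.0551, cos φ cos δ cos H = 0.5923, so cos θ_z = 0.6474.
Air mass m = 1/cos θ_z = 1/0.6474 = 1.545; τ^m = 0.7^1.545 = 0.5763.
Surface direct beam = 1367 × 0.6474 × 0.5763 = 510.02 W/m².

510 W/m²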